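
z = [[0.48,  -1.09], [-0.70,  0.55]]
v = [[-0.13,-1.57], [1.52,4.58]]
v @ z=[[1.04, -0.72], [-2.48, 0.86]]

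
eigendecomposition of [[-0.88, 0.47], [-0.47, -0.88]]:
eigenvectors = [[-0.71j, 0.00+0.71j], [(0.71+0j), 0.71-0.00j]]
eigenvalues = [(-0.88+0.47j), (-0.88-0.47j)]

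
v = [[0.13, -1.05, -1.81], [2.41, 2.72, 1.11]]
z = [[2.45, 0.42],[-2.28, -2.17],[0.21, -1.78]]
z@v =[[1.33, -1.43, -3.97], [-5.53, -3.51, 1.72], [-4.26, -5.06, -2.36]]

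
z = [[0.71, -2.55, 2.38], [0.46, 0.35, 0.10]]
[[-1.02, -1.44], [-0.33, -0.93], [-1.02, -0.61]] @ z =[[-1.39, 2.10, -2.57], [-0.66, 0.52, -0.88], [-1.0, 2.39, -2.49]]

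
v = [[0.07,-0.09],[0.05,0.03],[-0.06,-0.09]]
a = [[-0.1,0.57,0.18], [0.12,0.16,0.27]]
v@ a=[[-0.02, 0.03, -0.01],[-0.00, 0.03, 0.02],[-0.00, -0.05, -0.04]]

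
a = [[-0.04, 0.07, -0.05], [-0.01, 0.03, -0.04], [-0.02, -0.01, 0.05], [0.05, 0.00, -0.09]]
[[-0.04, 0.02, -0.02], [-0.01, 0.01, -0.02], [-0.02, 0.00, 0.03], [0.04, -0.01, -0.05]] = a @ [[0.95, 0.09, 0.07], [0.09, 0.50, 0.14], [0.07, 0.14, 0.59]]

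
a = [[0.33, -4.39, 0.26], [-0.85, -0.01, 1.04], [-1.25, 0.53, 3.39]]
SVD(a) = [[0.95, -0.32, -0.03], [-0.08, -0.33, 0.94], [-0.31, -0.89, -0.33]] @ diag([4.47906027304914, 3.7872602960352904, 0.42775988646397145]) @ [[0.17,-0.96,-0.2],[0.34,0.25,-0.91],[-0.93,-0.09,-0.37]]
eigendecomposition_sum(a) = [[0.47, -0.64, -0.93], [-0.48, 0.65, 0.94], [-1.44, 1.96, 2.85]] + [[-0.67, -2.16, 0.50], [-0.29, -0.92, 0.21], [-0.14, -0.45, 0.1]] + [[0.53,-1.58,0.70], [-0.09,0.26,-0.12], [0.33,-0.98,0.43]]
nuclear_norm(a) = 8.69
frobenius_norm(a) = 5.88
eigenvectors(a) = [[0.30,-0.9,0.84], [-0.30,-0.39,-0.14], [-0.91,-0.19,0.52]]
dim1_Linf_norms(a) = [4.39, 1.04, 3.39]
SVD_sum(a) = [[0.73,-4.09,-0.85], [-0.06,0.33,0.07], [-0.24,1.36,0.28]] + [[-0.41, -0.30, 1.10], [-0.42, -0.31, 1.12], [-1.14, -0.84, 3.06]] + [[0.01, 0.0, 0.01], [-0.37, -0.04, -0.15], [0.13, 0.01, 0.05]]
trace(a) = 3.71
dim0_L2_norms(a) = [1.55, 4.42, 3.56]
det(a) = -7.26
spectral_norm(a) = 4.48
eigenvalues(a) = [3.97, -1.49, 1.23]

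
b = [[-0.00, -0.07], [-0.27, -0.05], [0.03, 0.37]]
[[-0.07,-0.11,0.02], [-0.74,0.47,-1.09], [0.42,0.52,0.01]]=b @[[2.55,-2.04,4.10], [0.93,1.58,-0.30]]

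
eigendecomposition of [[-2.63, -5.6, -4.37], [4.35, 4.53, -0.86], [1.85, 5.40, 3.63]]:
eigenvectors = [[-0.74+0.00j, (0.59+0j), (0.59-0j)], [0.56+0.00j, (-0.15-0.55j), -0.15+0.55j], [-0.38+0.00j, -0.57+0.01j, -0.57-0.01j]]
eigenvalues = [(-0.67+0j), (3.1+5.16j), (3.1-5.16j)]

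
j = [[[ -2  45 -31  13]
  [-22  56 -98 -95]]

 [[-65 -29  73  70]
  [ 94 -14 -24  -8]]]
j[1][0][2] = 73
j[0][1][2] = -98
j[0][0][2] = -31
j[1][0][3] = 70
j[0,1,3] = -95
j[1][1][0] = 94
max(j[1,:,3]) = 70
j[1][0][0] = -65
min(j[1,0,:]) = -65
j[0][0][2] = -31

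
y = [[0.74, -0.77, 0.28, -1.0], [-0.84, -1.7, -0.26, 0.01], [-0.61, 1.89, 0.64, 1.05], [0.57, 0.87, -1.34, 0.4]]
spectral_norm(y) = 3.03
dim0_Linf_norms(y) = [0.84, 1.89, 1.34, 1.05]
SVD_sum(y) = [[0.05, -1.03, -0.04, -0.47],[0.07, -1.38, -0.05, -0.62],[-0.1, 2.0, 0.07, 0.90],[-0.04, 0.81, 0.03, 0.37]] + [[0.35, 0.08, -0.3, -0.13], [-0.53, -0.13, 0.46, 0.19], [-0.56, -0.14, 0.49, 0.20], [0.93, 0.22, -0.8, -0.34]] + [[0.35, 0.18, 0.62, -0.41], [-0.38, -0.19, -0.67, 0.44], [0.05, 0.02, 0.08, -0.06], [-0.32, -0.16, -0.56, 0.37]] + [[-0.0, 0.00, -0.00, -0.0], [-0.00, 0.00, -0.0, -0.0], [-0.0, 0.00, -0.0, -0.0], [-0.0, 0.0, -0.00, -0.00]]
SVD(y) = [[-0.37, 0.28, -0.57, 0.67], [-0.5, -0.42, 0.62, 0.43], [0.72, -0.45, -0.08, 0.52], [0.29, 0.74, 0.52, 0.31]] @ diag([3.034043050817613, 1.7472905418443276, 1.4551444193201297, 0.003639654956037918]) @ [[-0.04,  0.91,  0.03,  0.41], [0.72,  0.17,  -0.62,  -0.26], [-0.41,  -0.21,  -0.74,  0.49], [-0.56,  0.31,  -0.25,  -0.73]]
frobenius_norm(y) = 3.79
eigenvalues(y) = [(-1.64+0j), (0.86+1.44j), (0.86-1.44j), (-0.01+0j)]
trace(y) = 0.08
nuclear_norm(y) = 6.24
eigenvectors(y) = [[0.05+0.00j,  (-0.09+0.48j),  -0.09-0.48j,  0.56+0.00j],[0.75+0.00j,  0.00-0.10j,  0.1j,  -0.31+0.00j],[(-0.35+0j),  (-0.26-0.54j),  (-0.26+0.54j),  0.26+0.00j],[(-0.56+0j),  (0.63+0j),  0.63-0.00j,  0.73+0.00j]]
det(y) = 0.03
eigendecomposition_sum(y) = [[(-0.04+0j), (-0.12+0j), -0.02+0.00j, -0.01+0.00j], [(-0.67+0j), (-1.86+0j), -0.24+0.00j, (-0.19+0j)], [(0.31-0j), (0.87-0j), (0.11-0j), 0.09-0.00j], [(0.5-0j), (1.39-0j), 0.18-0.00j, (0.15-0j)]] + [[0.39+0.10j,-0.33-0.27j,(0.15-0.57j),-0.49+0.01j], [-0.09-0.01j,0.08+0.04j,-0.01+0.12j,0.10-0.02j], [(-0.46+0.18j),(0.51+0.03j),0.26+0.67j,0.48-0.36j], [(0.04-0.52j),-0.26+0.48j,(-0.76-0.05j),(0.13+0.62j)]] + [[0.39-0.10j,(-0.33+0.27j),(0.15+0.57j),-0.49-0.01j],[-0.09+0.01j,(0.08-0.04j),(-0.01-0.12j),(0.1+0.02j)],[(-0.46-0.18j),(0.51-0.03j),0.26-0.67j,(0.48+0.36j)],[0.04+0.52j,-0.26-0.48j,(-0.76+0.05j),0.13-0.62j]] + [[-0.00+0.00j, -0.00-0.00j, -0.00+0.00j, (-0-0j)], [-0j, 0.00+0.00j, -0j, 0j], [(-0+0j), (-0-0j), (-0+0j), (-0-0j)], [-0.00+0.00j, -0.00-0.00j, -0.00+0.00j, -0.00-0.00j]]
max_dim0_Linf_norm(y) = 1.89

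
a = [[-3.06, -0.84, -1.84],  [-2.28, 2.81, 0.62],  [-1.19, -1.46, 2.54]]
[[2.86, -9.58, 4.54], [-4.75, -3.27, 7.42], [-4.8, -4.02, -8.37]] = a@[[0.54, 2.71, -0.81],[-0.79, 0.98, 2.48],[-2.09, 0.25, -2.25]]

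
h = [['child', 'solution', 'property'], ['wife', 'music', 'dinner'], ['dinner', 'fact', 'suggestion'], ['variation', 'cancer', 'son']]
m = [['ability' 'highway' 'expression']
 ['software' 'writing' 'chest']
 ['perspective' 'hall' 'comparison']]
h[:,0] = ['child', 'wife', 'dinner', 'variation']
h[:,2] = ['property', 'dinner', 'suggestion', 'son']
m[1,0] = 'software'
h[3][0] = 'variation'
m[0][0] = 'ability'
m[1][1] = 'writing'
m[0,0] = 'ability'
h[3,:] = ['variation', 'cancer', 'son']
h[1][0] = 'wife'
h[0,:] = ['child', 'solution', 'property']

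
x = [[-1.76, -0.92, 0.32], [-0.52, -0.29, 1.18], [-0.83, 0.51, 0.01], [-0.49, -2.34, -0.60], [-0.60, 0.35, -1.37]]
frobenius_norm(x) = 3.90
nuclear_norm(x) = 6.59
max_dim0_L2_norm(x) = 2.61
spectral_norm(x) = 2.87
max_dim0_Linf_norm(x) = 2.34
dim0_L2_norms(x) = [2.16, 2.61, 1.93]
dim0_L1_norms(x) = [4.2, 4.41, 3.48]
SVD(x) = [[-0.59, -0.37, 0.45], [-0.16, -0.63, -0.08], [-0.0, -0.17, 0.52], [-0.79, 0.39, -0.35], [-0.03, 0.54, 0.63]] @ diag([2.872707505340601, 1.9493096639418737, 1.7678358019970641]) @ [[0.53,0.84,0.05], [0.31,-0.14,-0.94], [-0.79,0.52,-0.34]]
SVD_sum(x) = [[-0.91, -1.44, -0.08], [-0.25, -0.39, -0.02], [-0.01, -0.01, -0.00], [-1.21, -1.91, -0.11], [-0.05, -0.08, -0.00]] + [[-0.22, 0.1, 0.67], [-0.38, 0.18, 1.15], [-0.11, 0.05, 0.32], [0.23, -0.11, -0.71], [0.33, -0.15, -0.99]] + [[-0.63, 0.41, -0.27],  [0.11, -0.07, 0.05],  [-0.72, 0.47, -0.31],  [0.49, -0.32, 0.21],  [-0.88, 0.58, -0.38]]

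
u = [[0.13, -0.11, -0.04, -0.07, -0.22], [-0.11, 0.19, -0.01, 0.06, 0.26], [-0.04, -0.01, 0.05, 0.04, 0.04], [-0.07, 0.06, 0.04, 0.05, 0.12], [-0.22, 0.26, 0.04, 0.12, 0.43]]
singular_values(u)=[0.74, 0.1, 0.02, 0.0, 0.0]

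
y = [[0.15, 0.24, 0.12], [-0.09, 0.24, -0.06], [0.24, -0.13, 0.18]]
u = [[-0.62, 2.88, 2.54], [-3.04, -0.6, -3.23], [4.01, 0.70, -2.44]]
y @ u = [[-0.34, 0.37, -0.69], [-0.91, -0.45, -0.86], [0.97, 0.9, 0.59]]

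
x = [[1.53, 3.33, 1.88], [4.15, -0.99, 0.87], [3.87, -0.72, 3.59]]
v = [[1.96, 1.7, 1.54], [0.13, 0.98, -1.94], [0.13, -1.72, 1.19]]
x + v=[[3.49, 5.03, 3.42], [4.28, -0.01, -1.07], [4.00, -2.44, 4.78]]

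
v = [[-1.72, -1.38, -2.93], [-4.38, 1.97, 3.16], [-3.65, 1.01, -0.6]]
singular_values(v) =[6.51, 4.28, 0.68]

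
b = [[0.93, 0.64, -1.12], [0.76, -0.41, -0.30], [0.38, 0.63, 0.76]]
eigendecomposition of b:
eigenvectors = [[0.48+0.00j,(-0.74+0j),(-0.74-0j)], [-0.85+0.00j,-0.33+0.07j,-0.33-0.07j], [(0.23+0j),(-0.13+0.57j),-0.13-0.57j]]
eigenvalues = [(-0.76+0j), (1.02+0.8j), (1.02-0.8j)]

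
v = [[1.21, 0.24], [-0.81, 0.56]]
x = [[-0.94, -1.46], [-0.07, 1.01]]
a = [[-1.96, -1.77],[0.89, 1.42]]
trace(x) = 0.07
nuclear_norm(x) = 2.48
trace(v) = 1.77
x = a @ v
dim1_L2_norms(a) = [2.64, 1.68]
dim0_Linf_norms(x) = [0.94, 1.46]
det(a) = -1.21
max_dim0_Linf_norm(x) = 1.46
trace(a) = -0.54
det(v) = 0.87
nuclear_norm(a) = 3.49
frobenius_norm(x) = 2.01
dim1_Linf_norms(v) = [1.21, 0.81]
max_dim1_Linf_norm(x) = 1.46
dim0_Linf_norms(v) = [1.21, 0.56]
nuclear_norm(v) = 2.06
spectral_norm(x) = 1.94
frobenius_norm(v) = 1.58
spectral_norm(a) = 3.10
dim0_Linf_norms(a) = [1.96, 1.77]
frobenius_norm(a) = 3.13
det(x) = -1.05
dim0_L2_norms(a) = [2.15, 2.27]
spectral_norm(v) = 1.46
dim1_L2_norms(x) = [1.74, 1.01]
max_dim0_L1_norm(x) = 2.47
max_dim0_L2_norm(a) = 2.27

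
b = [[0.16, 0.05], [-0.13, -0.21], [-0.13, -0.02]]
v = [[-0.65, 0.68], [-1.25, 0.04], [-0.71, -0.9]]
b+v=[[-0.49, 0.73], [-1.38, -0.17], [-0.84, -0.92]]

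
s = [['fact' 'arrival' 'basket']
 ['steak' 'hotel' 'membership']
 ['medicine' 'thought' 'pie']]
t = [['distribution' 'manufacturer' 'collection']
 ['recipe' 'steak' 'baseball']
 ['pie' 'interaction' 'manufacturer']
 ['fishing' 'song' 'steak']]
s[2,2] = 'pie'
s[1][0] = 'steak'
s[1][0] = 'steak'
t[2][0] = 'pie'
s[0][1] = 'arrival'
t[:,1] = ['manufacturer', 'steak', 'interaction', 'song']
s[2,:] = ['medicine', 'thought', 'pie']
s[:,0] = ['fact', 'steak', 'medicine']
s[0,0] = 'fact'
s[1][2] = 'membership'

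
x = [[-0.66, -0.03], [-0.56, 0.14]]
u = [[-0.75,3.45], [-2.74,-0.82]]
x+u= [[-1.41, 3.42], [-3.3, -0.68]]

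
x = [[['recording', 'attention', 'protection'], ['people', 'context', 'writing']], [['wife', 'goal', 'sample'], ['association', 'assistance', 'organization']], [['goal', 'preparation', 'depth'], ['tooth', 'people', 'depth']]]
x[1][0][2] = 'sample'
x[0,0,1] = 'attention'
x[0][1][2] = 'writing'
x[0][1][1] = 'context'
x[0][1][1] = 'context'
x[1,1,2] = 'organization'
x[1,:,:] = [['wife', 'goal', 'sample'], ['association', 'assistance', 'organization']]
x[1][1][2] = 'organization'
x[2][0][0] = 'goal'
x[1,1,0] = 'association'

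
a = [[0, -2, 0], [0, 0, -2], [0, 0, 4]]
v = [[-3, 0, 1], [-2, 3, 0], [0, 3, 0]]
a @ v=[[4, -6, 0], [0, -6, 0], [0, 12, 0]]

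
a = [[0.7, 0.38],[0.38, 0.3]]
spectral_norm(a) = 0.93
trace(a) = 1.00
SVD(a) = [[-0.86, -0.52], [-0.52, 0.86]] @ diag([0.9294182110716777, 0.07058178892832218]) @ [[-0.86, -0.52], [-0.52, 0.86]]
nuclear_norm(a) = 1.00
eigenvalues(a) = [0.93, 0.07]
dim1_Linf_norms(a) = [0.7, 0.38]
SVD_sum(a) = [[0.68, 0.41], [0.41, 0.25]] + [[0.02, -0.03], [-0.03, 0.05]]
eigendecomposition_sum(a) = [[0.68, 0.41], [0.41, 0.25]] + [[0.02, -0.03], [-0.03, 0.05]]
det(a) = 0.07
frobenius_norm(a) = 0.93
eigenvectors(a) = [[0.86, -0.52],  [0.52, 0.86]]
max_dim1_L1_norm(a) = 1.08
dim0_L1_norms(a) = [1.08, 0.68]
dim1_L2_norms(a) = [0.8, 0.48]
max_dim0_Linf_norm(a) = 0.7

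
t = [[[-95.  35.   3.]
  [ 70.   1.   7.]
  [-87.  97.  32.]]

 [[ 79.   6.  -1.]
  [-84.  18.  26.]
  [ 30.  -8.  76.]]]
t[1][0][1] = 6.0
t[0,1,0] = 70.0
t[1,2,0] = 30.0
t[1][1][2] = 26.0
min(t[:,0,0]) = -95.0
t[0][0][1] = 35.0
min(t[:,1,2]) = 7.0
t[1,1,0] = -84.0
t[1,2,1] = -8.0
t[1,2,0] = 30.0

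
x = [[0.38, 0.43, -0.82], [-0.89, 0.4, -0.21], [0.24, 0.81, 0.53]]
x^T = [[0.38, -0.89, 0.24], [0.43, 0.4, 0.81], [-0.82, -0.21, 0.53]]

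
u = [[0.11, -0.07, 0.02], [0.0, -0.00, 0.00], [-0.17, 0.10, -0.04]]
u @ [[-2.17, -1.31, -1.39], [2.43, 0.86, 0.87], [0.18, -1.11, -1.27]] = [[-0.41, -0.23, -0.24], [0.00, 0.00, 0.0], [0.6, 0.35, 0.37]]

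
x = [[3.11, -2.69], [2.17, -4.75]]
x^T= [[3.11, 2.17], [-2.69, -4.75]]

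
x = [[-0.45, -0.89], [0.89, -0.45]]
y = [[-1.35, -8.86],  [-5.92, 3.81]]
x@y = [[5.88,0.6], [1.46,-9.6]]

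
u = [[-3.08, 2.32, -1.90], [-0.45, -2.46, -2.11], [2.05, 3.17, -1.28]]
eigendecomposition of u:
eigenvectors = [[0.87+0.00j, (0.08+0.53j), 0.08-0.53j], [(-0.36+0j), (-0.16+0.42j), (-0.16-0.42j)], [(-0.33+0j), (0.71+0j), (0.71-0j)]]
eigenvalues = [(-3.31+0j), (-1.76+3.4j), (-1.76-3.4j)]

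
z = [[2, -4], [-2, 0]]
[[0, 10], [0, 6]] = z@ [[0, -3], [0, -4]]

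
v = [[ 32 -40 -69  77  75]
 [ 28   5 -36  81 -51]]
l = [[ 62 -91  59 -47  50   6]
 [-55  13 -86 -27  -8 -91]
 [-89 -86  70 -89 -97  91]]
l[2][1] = -86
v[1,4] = -51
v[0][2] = -69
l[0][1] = -91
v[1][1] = 5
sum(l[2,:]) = -200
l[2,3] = -89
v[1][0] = 28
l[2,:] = [-89, -86, 70, -89, -97, 91]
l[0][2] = 59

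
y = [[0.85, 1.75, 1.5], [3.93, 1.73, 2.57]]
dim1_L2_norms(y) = [2.46, 5.0]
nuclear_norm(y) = 6.69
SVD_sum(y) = [[1.57, 0.91, 1.18], [3.61, 2.09, 2.71]] + [[-0.72,0.84,0.32], [0.32,-0.36,-0.14]]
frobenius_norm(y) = 5.57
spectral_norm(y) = 5.43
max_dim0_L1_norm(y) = 4.78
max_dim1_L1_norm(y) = 8.23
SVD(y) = [[-0.4, -0.92],  [-0.92, 0.40]] @ diag([5.431123769570109, 1.257217005775294]) @ [[-0.73, -0.42, -0.54], [0.63, -0.73, -0.28]]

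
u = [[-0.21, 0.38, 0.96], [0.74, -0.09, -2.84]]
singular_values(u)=[3.1, 0.33]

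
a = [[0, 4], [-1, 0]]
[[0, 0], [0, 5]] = a@[[0, -5], [0, 0]]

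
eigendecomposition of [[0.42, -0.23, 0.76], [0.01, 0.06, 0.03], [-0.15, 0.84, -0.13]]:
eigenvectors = [[0.94+0.00j, (0.94-0j), 0.88+0.00j], [0.03+0.02j, 0.03-0.02j, (0.09+0j)], [(-0.29+0.19j), (-0.29-0.19j), (-0.46+0j)]]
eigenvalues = [(0.17+0.15j), (0.17-0.15j), 0j]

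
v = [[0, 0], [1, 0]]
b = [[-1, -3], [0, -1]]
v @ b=[[0, 0], [-1, -3]]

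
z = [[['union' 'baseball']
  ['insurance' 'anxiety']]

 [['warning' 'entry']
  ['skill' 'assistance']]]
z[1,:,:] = [['warning', 'entry'], ['skill', 'assistance']]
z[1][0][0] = 'warning'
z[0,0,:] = ['union', 'baseball']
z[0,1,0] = 'insurance'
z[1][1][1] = 'assistance'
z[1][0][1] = 'entry'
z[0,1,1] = 'anxiety'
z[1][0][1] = 'entry'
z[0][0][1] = 'baseball'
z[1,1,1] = 'assistance'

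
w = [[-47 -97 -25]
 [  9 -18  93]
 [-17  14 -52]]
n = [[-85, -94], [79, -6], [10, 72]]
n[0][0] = -85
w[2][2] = -52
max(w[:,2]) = 93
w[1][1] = -18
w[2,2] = -52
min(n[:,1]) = -94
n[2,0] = 10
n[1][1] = -6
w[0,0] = -47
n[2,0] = 10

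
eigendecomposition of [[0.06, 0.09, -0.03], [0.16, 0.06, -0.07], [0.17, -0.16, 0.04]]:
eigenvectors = [[0.15, -0.38, -0.58], [-0.54, -0.29, -0.79], [-0.83, -0.87, 0.19]]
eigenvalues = [-0.09, 0.06, 0.19]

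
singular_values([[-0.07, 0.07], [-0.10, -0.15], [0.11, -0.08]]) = [0.18, 0.16]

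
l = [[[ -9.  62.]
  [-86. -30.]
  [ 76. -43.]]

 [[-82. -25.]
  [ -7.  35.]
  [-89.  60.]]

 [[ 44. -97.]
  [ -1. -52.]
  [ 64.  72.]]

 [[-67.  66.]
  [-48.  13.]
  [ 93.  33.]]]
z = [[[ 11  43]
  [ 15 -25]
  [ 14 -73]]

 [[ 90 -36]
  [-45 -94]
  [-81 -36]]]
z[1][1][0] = -45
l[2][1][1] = -52.0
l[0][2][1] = -43.0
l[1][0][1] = -25.0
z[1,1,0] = -45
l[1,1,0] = -7.0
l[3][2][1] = 33.0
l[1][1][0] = -7.0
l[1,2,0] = -89.0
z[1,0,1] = -36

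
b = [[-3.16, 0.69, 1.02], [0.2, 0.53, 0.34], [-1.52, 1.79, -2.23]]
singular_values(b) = [3.85, 2.68, 0.66]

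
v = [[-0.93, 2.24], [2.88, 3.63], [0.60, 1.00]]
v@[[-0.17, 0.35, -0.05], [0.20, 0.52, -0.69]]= [[0.61, 0.84, -1.5], [0.24, 2.9, -2.65], [0.10, 0.73, -0.72]]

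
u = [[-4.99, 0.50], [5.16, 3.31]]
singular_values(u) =[7.5, 2.55]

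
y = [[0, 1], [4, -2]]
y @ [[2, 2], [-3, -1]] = [[-3, -1], [14, 10]]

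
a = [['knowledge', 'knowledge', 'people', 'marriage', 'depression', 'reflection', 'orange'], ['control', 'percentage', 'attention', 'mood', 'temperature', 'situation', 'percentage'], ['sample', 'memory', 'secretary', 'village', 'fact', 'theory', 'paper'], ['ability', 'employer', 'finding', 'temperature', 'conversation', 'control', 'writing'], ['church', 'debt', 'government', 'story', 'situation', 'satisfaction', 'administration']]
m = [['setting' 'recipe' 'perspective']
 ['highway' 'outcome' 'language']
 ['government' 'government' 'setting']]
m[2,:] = ['government', 'government', 'setting']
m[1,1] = 'outcome'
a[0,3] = 'marriage'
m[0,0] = 'setting'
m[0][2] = 'perspective'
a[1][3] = 'mood'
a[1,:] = ['control', 'percentage', 'attention', 'mood', 'temperature', 'situation', 'percentage']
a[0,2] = 'people'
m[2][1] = 'government'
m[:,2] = ['perspective', 'language', 'setting']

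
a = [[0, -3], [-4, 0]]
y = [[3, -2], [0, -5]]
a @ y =[[0, 15], [-12, 8]]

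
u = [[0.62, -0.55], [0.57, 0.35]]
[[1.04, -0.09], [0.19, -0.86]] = u @ [[0.88, -0.95], [-0.9, -0.9]]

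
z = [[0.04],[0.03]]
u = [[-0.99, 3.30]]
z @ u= [[-0.04,  0.13], [-0.03,  0.1]]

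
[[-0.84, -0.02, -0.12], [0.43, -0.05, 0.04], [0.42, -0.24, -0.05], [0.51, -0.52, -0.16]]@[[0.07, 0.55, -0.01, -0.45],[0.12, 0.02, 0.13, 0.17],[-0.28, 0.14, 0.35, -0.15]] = [[-0.03, -0.48, -0.04, 0.39],  [0.01, 0.24, 0.0, -0.21],  [0.01, 0.22, -0.05, -0.22],  [0.02, 0.25, -0.13, -0.29]]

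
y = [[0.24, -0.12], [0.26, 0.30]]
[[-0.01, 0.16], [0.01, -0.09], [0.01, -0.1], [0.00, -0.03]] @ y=[[0.04, 0.05], [-0.02, -0.03], [-0.02, -0.03], [-0.01, -0.01]]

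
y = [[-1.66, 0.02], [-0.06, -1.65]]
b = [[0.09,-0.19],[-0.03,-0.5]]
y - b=[[-1.75, 0.21], [-0.03, -1.15]]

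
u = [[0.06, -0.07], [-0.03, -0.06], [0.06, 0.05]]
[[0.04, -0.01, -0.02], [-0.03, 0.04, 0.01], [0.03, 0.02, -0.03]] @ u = [[0.0,-0.00], [-0.0,0.0], [-0.0,-0.00]]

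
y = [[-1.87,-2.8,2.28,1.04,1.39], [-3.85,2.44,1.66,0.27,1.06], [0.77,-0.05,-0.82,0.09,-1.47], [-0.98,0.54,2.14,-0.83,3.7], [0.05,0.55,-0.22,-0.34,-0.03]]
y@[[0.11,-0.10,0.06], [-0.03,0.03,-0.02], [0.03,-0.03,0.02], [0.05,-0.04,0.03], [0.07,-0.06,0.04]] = [[0.1, -0.09, 0.08], [-0.36, 0.33, -0.20], [-0.04, 0.03, -0.03], [0.16, -0.14, 0.1], [-0.04, 0.03, -0.02]]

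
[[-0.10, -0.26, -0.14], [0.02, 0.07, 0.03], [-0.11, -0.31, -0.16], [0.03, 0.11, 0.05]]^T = [[-0.10, 0.02, -0.11, 0.03], [-0.26, 0.07, -0.31, 0.11], [-0.14, 0.03, -0.16, 0.05]]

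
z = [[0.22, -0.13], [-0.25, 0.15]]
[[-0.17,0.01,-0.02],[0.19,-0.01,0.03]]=z @ [[-0.59, 0.19, 0.22], [0.28, 0.28, 0.56]]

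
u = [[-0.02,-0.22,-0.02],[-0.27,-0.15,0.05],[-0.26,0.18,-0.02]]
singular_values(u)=[0.38, 0.32, 0.05]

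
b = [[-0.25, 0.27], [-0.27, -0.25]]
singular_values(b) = [0.37, 0.37]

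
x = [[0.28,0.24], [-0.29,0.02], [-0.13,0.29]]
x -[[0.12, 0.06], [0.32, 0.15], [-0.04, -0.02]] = [[0.16, 0.18], [-0.61, -0.13], [-0.09, 0.31]]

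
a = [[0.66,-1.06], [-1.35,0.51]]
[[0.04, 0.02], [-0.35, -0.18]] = a @ [[0.32, 0.16],[0.16, 0.08]]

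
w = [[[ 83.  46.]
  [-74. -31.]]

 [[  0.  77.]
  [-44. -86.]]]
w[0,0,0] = 83.0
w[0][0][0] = 83.0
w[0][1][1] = -31.0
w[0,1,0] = -74.0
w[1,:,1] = [77.0, -86.0]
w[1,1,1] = -86.0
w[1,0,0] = 0.0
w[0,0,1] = 46.0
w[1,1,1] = -86.0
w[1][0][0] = 0.0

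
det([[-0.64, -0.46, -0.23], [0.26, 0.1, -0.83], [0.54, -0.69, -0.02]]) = 0.625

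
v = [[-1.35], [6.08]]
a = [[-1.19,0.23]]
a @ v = [[3.00]]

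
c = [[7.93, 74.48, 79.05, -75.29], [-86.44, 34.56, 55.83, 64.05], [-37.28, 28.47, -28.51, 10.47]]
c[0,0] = 7.93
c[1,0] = -86.44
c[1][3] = 64.05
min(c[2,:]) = -37.28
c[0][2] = 79.05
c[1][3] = 64.05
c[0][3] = -75.29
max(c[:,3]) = 64.05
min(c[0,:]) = -75.29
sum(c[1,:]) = 68.0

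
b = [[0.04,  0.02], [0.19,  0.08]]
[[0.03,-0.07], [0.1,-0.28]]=b@[[-0.14, -0.35], [1.55, -2.62]]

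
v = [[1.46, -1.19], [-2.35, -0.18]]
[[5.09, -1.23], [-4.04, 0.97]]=v@[[1.87, -0.45],[-1.98, 0.48]]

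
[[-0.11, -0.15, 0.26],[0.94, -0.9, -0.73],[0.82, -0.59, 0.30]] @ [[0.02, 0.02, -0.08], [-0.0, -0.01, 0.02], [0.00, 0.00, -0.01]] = [[-0.00,-0.00,0.0], [0.02,0.03,-0.09], [0.02,0.02,-0.08]]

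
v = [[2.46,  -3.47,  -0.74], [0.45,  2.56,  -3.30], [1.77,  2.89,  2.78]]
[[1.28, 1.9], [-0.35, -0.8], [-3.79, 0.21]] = v@ [[-0.47, 0.42],[-0.61, -0.27],[-0.43, 0.09]]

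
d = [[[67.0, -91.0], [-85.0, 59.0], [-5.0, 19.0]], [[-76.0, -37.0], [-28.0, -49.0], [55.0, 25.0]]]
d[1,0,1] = -37.0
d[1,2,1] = 25.0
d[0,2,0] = -5.0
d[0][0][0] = 67.0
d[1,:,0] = [-76.0, -28.0, 55.0]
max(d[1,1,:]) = -28.0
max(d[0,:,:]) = 67.0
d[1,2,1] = 25.0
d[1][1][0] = -28.0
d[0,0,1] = -91.0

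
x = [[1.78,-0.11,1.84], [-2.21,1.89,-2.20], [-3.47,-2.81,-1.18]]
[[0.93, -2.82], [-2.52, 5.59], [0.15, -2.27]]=x @ [[0.63, 0.18], [-0.77, 1.27], [-0.15, -1.63]]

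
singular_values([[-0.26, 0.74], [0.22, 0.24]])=[0.8, 0.28]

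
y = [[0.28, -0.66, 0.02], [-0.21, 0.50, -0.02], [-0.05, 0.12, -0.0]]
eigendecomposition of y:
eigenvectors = [[(-0.79+0j), 0.88+0.00j, (0.88-0j)], [(0.6+0j), 0.36-0.01j, (0.36+0.01j)], [(0.14+0j), -0.27-0.18j, -0.27+0.18j]]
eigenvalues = [(0.77+0j), 0j, -0j]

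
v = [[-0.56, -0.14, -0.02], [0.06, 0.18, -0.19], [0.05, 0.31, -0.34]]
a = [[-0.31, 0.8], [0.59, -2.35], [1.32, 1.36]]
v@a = [[0.06, -0.15], [-0.16, -0.63], [-0.28, -1.15]]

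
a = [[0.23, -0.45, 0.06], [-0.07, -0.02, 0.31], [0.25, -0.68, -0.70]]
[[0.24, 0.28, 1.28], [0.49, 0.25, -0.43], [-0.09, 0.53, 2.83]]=a @ [[-2.59, -2.29, 1.11], [-1.74, -1.78, -2.44], [0.89, 0.16, -1.28]]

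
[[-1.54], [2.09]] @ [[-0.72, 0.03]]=[[1.11, -0.05], [-1.50, 0.06]]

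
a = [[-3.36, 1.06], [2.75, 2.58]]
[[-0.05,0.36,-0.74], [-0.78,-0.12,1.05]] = a @ [[-0.06, -0.09, 0.26],[-0.24, 0.05, 0.13]]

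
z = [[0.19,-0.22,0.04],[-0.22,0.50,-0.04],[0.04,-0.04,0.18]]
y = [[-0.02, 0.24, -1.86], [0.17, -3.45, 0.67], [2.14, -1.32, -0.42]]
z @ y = [[0.04, 0.75, -0.52], [0.00, -1.72, 0.76], [0.38, -0.09, -0.18]]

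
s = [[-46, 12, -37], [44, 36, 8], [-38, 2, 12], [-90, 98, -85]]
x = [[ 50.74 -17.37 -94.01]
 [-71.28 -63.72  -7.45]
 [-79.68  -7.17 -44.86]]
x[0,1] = -17.37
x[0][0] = 50.74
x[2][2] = -44.86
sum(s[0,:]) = -71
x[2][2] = -44.86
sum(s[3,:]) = -77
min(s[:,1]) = 2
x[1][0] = -71.28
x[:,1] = [-17.37, -63.72, -7.17]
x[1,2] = -7.45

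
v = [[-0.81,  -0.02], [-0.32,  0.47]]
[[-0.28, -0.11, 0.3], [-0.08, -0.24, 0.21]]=v@[[0.35, 0.15, -0.38], [0.07, -0.40, 0.18]]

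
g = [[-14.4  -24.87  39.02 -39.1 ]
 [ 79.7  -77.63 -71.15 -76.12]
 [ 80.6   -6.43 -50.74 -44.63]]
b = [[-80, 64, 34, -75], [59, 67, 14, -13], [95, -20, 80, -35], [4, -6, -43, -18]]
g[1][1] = -77.63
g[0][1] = -24.87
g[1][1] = -77.63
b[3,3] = -18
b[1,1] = 67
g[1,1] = -77.63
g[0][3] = -39.1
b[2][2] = 80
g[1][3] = -76.12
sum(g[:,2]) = -82.87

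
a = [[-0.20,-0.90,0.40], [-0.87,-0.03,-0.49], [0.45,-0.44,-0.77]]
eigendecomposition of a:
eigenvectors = [[(-0.63+0j), (-0.23+0.51j), -0.23-0.51j], [0.70+0.00j, 0.12+0.46j, (0.12-0.46j)], [(-0.33+0j), (0.68+0j), 0.68-0.00j]]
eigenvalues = [(1+0j), (-1+0.04j), (-1-0.04j)]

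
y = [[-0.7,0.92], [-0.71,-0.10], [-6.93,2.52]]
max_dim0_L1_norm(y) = 8.34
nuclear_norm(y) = 8.17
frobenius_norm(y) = 7.50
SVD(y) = [[-0.13,  0.87],[-0.08,  -0.48],[-0.99,  -0.07]] @ diag([7.464864449602357, 0.7082363652502678]) @ [[0.94, -0.35], [0.35, 0.94]]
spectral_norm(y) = 7.46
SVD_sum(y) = [[-0.92, 0.34],[-0.59, 0.22],[-6.91, 2.57]] + [[0.22,0.58], [-0.12,-0.32], [-0.02,-0.05]]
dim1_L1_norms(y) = [1.62, 0.81, 9.45]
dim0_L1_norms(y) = [8.34, 3.54]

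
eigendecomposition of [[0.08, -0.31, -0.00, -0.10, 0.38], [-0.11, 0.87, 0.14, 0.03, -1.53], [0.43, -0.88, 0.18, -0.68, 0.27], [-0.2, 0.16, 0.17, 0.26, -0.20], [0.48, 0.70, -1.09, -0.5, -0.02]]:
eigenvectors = [[-0.18+0.06j,(-0.18-0.06j),0.08+0.00j,0.38+0.00j,(-0.75+0j)], [(0.65+0j),0.65-0.00j,-0.60+0.00j,(0.57+0j),-0.36+0.00j], [-0.31+0.43j,(-0.31-0.43j),(-0.58+0j),0.61+0.00j,(-0.47+0j)], [0.13-0.01j,(0.13+0.01j),(0.18+0j),-0.21+0.00j,(-0.21+0j)], [(-0-0.5j),(-0+0.5j),(-0.52+0j),0.34+0.00j,(-0.2+0j)]]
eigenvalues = [(0.84+1.26j), (0.84-1.26j), (-0.33+0j), (0.01+0j), 0j]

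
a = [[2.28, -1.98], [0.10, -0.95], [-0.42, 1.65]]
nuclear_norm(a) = 4.47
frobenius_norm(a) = 3.60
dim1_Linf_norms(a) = [2.28, 0.95, 1.65]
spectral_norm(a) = 3.45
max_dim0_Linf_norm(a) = 2.28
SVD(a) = [[-0.86, 0.5],  [-0.23, -0.51],  [0.45, 0.7]] @ diag([3.4462196878393794, 1.0265329332993893]) @ [[-0.63, 0.77], [0.77, 0.63]]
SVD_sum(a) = [[1.88, -2.3], [0.51, -0.62], [-0.98, 1.2]] + [[0.4, 0.32], [-0.41, -0.33], [0.56, 0.45]]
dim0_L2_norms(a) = [2.32, 2.75]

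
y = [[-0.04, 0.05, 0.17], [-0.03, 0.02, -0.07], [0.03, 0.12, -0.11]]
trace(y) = -0.13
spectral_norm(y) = 0.22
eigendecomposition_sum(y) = [[-0.07+0.00j, (-0.08+0j), (0.14+0j)],[-0j, 0.01-0.00j, -0.01-0.00j],[(0.04-0j), 0.05-0.00j, -0.09-0.00j]] + [[0.01+0.02j, (0.07-0.03j), (0.01+0.04j)],[-0.02+0.00j, (0.01+0.05j), -0.03-0.00j],[(-0+0.01j), (0.03+0.01j), -0.01+0.02j]] + [[0.01-0.02j, (0.07+0.03j), 0.01-0.04j], [-0.02-0.00j, (0.01-0.05j), (-0.03+0j)], [-0.00-0.01j, (0.03-0.01j), (-0.01-0.02j)]]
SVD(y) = [[-0.73,-0.65,-0.19], [0.30,-0.06,-0.95], [0.61,-0.75,0.24]] @ diag([0.22040256040103812, 0.12680505741343367, 0.044081615023074484]) @ [[0.18, 0.19, -0.97], [0.04, -0.98, -0.19], [0.98, 0.01, 0.18]]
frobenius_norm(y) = 0.26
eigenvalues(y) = [(-0.15+0j), (0.01+0.09j), (0.01-0.09j)]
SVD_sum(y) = [[-0.03, -0.03, 0.16], [0.01, 0.01, -0.06], [0.02, 0.03, -0.13]] + [[-0.0, 0.08, 0.02], [-0.00, 0.01, 0.00], [-0.00, 0.09, 0.02]] + [[-0.01,-0.00,-0.00], [-0.04,-0.00,-0.01], [0.01,0.0,0.00]]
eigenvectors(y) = [[0.86+0.00j, -0.78+0.00j, (-0.78-0j)], [-0.06+0.00j, (0.15-0.48j), 0.15+0.48j], [-0.51+0.00j, (-0.26-0.28j), (-0.26+0.28j)]]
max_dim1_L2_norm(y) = 0.18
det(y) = -0.00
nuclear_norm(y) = 0.39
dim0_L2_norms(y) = [0.06, 0.13, 0.21]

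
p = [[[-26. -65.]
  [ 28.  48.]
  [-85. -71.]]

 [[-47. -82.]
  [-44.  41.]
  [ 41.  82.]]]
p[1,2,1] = 82.0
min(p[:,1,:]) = -44.0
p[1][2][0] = 41.0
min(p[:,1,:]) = -44.0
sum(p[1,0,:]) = -129.0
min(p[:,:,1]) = -82.0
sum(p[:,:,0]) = -133.0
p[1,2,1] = 82.0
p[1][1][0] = -44.0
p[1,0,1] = -82.0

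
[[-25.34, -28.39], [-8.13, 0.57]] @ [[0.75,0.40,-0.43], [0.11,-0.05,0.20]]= [[-22.13, -8.72, 5.22], [-6.03, -3.28, 3.61]]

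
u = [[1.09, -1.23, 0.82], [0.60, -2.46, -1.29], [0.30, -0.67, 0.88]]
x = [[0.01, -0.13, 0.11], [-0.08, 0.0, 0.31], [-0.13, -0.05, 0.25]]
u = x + [[1.08, -1.1, 0.71], [0.68, -2.46, -1.6], [0.43, -0.62, 0.63]]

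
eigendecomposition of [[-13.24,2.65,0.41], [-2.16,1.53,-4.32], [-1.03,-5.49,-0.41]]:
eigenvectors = [[-0.96, 0.23, -0.09], [-0.20, 0.59, -0.72], [-0.17, 0.77, 0.69]]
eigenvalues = [-12.62, -4.93, 5.43]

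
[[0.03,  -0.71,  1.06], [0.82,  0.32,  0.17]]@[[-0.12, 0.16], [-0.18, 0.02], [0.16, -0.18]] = [[0.29, -0.2],[-0.13, 0.11]]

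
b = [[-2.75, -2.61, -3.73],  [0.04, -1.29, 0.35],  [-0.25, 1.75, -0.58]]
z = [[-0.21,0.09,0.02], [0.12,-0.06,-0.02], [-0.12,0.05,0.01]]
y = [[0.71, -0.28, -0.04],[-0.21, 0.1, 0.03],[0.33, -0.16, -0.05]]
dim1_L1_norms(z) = [0.32, 0.2, 0.18]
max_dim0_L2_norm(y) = 0.81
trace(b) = -4.62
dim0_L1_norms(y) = [1.25, 0.54, 0.12]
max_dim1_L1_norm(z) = 0.32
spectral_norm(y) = 0.88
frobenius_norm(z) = 0.30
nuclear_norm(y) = 0.92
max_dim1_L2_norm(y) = 0.76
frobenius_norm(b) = 5.79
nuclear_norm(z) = 0.31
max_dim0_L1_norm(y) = 1.25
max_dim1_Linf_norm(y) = 0.71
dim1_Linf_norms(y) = [0.71, 0.21, 0.33]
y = b @ z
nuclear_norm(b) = 7.63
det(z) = -0.00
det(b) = 0.74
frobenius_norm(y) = 0.88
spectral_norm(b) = 5.35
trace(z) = -0.26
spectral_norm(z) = 0.30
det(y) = 0.00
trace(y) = 0.76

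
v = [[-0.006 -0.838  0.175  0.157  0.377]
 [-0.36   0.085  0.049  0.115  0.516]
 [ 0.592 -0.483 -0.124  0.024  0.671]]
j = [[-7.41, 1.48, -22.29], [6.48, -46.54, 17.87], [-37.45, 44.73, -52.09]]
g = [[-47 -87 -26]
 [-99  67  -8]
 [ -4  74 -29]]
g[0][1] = -87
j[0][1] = 1.48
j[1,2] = 17.87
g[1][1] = 67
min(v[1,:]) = -0.36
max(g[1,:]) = 67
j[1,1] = -46.54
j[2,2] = -52.09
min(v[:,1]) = -0.838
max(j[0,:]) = 1.48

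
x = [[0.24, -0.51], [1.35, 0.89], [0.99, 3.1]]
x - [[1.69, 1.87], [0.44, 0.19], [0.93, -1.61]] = [[-1.45, -2.38], [0.91, 0.7], [0.06, 4.71]]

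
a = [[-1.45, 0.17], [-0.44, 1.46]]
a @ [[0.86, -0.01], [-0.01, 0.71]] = [[-1.25,0.14], [-0.39,1.04]]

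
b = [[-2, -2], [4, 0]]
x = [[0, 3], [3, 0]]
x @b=[[12, 0], [-6, -6]]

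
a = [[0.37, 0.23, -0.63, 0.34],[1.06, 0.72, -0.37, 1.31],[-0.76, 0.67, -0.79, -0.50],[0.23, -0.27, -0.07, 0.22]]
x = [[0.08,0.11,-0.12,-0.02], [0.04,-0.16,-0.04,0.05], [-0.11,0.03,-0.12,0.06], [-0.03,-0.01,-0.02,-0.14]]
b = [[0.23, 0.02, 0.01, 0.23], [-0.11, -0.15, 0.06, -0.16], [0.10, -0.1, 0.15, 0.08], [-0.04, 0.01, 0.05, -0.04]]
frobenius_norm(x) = 0.34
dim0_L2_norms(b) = [0.28, 0.18, 0.17, 0.29]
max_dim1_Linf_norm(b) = 0.23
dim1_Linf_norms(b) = [0.23, 0.16, 0.15, 0.05]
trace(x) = -0.34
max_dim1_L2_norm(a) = 1.87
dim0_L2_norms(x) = [0.14, 0.2, 0.18, 0.16]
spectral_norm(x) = 0.22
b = x @ a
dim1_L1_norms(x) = [0.33, 0.29, 0.32, 0.2]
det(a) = -0.11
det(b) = 0.00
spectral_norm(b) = 0.41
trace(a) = 0.52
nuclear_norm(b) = 0.72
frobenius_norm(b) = 0.47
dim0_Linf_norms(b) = [0.23, 0.15, 0.15, 0.23]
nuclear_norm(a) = 3.95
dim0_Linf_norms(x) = [0.11, 0.16, 0.12, 0.14]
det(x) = -0.00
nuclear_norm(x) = 0.67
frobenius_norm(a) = 2.51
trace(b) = 0.19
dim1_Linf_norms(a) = [0.63, 1.31, 0.79, 0.27]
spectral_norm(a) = 2.04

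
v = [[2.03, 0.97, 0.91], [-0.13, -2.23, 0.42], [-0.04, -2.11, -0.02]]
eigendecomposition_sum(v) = [[2.00, 0.01, 0.9], [-0.06, -0.00, -0.03], [0.02, 0.00, 0.01]] + [[0.05, 1.59, -0.45], [-0.09, -2.65, 0.76], [-0.11, -3.5, 1.0]] + [[-0.02,-0.63,0.46], [0.02,0.42,-0.31], [0.05,1.39,-1.03]]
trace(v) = -0.22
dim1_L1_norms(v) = [3.91, 2.78, 2.17]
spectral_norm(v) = 3.34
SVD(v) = [[-0.49, -0.87, 0.04], [0.63, -0.38, -0.67], [0.60, -0.3, 0.74]] @ diag([3.3438001706202494, 2.0594954689889535, 0.2961061164075582]) @ [[-0.33, -0.94, -0.06], [-0.83, 0.32, -0.46], [0.45, -0.10, -0.89]]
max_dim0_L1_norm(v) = 5.31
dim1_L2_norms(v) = [2.43, 2.27, 2.11]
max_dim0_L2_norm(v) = 3.22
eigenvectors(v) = [[-1.00, -0.34, -0.40],[0.03, 0.57, 0.26],[-0.01, 0.75, 0.88]]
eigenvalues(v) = [2.01, -1.6, -0.64]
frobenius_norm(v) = 3.94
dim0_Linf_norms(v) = [2.03, 2.23, 0.91]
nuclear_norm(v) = 5.70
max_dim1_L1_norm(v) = 3.91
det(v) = 2.04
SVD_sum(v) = [[0.54, 1.54, 0.09], [-0.7, -2.0, -0.12], [-0.66, -1.89, -0.11]] + [[1.49, -0.57, 0.83], [0.66, -0.25, 0.36], [0.52, -0.20, 0.29]] + [[0.01, -0.00, -0.01], [-0.09, 0.02, 0.18], [0.10, -0.02, -0.19]]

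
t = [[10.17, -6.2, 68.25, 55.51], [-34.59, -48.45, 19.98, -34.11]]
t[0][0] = 10.17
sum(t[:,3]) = 21.4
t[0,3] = 55.51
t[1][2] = 19.98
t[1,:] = [-34.59, -48.45, 19.98, -34.11]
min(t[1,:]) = -48.45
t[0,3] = 55.51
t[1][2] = 19.98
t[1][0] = -34.59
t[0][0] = 10.17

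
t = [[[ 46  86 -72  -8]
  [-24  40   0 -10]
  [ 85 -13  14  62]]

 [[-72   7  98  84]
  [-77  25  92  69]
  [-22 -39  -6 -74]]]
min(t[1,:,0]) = -77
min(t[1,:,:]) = -77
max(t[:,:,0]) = 85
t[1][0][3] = 84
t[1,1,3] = 69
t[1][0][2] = 98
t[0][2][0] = 85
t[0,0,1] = 86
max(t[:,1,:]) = 92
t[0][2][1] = -13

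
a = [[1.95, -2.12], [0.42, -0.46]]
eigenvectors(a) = [[0.98,0.74], [0.21,0.68]]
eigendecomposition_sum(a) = [[1.95, -2.11], [0.42, -0.45]] + [[0.00,-0.01], [0.00,-0.01]]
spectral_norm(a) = 2.95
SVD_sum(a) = [[1.95, -2.12], [0.42, -0.46]] + [[0.00, 0.00], [-0.00, -0.00]]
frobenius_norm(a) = 2.95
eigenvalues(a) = [1.49, -0.0]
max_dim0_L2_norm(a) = 2.17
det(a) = -0.01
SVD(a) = [[-0.98, -0.21], [-0.21, 0.98]] @ diag([2.9470145884259393, 0.0022395545736084107]) @ [[-0.68, 0.74], [-0.74, -0.68]]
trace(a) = 1.49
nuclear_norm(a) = 2.95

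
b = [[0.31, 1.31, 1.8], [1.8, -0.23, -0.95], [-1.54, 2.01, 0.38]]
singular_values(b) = [3.3, 1.86, 1.22]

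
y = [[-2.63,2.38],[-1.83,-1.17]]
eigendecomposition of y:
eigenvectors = [[0.75+0.00j,  (0.75-0j)], [0.23+0.62j,  0.23-0.62j]]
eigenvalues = [(-1.9+1.96j), (-1.9-1.96j)]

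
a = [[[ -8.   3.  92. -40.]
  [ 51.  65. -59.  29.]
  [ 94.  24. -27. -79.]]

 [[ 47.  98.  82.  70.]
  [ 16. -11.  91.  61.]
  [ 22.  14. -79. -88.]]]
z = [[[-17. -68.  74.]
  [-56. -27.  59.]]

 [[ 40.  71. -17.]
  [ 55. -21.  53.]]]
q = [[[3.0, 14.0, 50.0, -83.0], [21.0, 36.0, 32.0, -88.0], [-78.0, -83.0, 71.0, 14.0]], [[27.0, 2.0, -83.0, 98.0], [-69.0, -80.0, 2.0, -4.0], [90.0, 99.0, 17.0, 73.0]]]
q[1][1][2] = 2.0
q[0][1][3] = -88.0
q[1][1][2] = 2.0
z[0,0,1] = -68.0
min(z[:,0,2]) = -17.0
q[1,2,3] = 73.0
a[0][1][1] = 65.0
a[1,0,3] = 70.0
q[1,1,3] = -4.0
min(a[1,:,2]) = -79.0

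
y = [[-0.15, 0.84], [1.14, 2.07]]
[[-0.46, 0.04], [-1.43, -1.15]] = y @ [[-0.2,-0.83],  [-0.58,-0.1]]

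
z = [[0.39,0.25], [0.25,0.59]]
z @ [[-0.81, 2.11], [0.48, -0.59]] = [[-0.20, 0.68],[0.08, 0.18]]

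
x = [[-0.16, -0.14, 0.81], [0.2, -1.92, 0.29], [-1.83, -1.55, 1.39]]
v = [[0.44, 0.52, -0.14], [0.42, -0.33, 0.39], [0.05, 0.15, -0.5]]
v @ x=[[0.29,-0.84,0.31], [-0.85,-0.03,0.79], [0.94,0.48,-0.61]]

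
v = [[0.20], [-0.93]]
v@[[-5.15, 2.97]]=[[-1.03,0.59], [4.79,-2.76]]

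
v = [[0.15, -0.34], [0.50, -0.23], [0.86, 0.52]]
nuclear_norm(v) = 1.63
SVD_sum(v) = [[0.01, 0.0], [0.35, 0.14], [0.92, 0.38]] + [[0.14, -0.34],  [0.15, -0.37],  [-0.06, 0.14]]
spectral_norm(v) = 1.06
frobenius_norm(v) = 1.20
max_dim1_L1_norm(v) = 1.38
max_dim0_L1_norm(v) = 1.51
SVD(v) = [[-0.01, -0.65], [-0.35, -0.71], [-0.94, 0.27]] @ diag([1.0616088672738437, 0.569198219362593]) @ [[-0.93, -0.38],[-0.38, 0.93]]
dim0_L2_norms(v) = [1.01, 0.66]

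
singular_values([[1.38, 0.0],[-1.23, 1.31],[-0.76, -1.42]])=[2.1, 1.82]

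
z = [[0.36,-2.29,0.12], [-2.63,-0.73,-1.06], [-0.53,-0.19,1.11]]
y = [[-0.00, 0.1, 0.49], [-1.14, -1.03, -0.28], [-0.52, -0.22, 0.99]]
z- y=[[0.36, -2.39, -0.37], [-1.49, 0.30, -0.78], [-0.01, 0.03, 0.12]]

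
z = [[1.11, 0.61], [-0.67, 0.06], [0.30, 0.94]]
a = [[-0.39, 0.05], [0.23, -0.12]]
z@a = [[-0.29, -0.02],[0.28, -0.04],[0.10, -0.1]]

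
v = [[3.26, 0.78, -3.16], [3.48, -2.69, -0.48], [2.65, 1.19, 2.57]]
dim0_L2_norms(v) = [5.46, 3.04, 4.1]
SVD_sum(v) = [[3.65, -0.69, -1.3], [3.58, -0.67, -1.28], [1.3, -0.24, -0.46]] + [[-0.61, -0.15, -1.63], [0.19, 0.04, 0.51], [1.19, 0.28, 3.19]] + [[0.22, 1.61, -0.23],[-0.28, -2.06, 0.29],[0.16, 1.15, -0.16]]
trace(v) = 3.14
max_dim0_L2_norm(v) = 5.46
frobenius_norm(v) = 7.47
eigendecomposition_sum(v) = [[(-0.25+0j),(0.53-0j),-0.09+0.00j], [(1.37-0j),(-2.95+0j),0.50-0.00j], [-0.17+0.00j,(0.36-0j),(-0.06+0j)]] + [[(1.75+1.14j), (0.13+0.39j), (-1.54+1.5j)], [1.05+0.25j, (0.13+0.17j), (-0.49+1j)], [1.41-1.63j, 0.41-0.07j, (1.32+1.78j)]] + [[(1.75-1.14j), 0.13-0.39j, -1.54-1.50j], [(1.05-0.25j), (0.13-0.17j), -0.49-1.00j], [1.41+1.63j, 0.41+0.07j, (1.32-1.78j)]]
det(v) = -64.26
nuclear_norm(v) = 12.48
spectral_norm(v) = 5.68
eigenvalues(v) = [(-3.25+0j), (3.2+3.09j), (3.2-3.09j)]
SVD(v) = [[-0.69, -0.45, -0.56],[-0.68, 0.14, 0.72],[-0.25, 0.88, -0.4]] @ diag([5.682529962448786, 3.880934695145597, 2.9136230226106705]) @ [[-0.93,0.17,0.33], [0.35,0.08,0.93], [-0.14,-0.98,0.14]]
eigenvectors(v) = [[(-0.18+0j), 0.09+0.65j, 0.09-0.65j],  [0.98+0.00j, 0.16+0.30j, 0.16-0.30j],  [(-0.12+0j), (0.67+0j), 0.67-0.00j]]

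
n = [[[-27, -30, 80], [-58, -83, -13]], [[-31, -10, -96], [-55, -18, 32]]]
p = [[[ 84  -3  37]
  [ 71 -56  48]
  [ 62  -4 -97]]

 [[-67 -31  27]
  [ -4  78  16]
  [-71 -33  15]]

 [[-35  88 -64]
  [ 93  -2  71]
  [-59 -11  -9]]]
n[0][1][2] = -13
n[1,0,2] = -96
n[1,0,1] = -10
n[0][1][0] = -58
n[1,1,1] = -18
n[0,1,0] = -58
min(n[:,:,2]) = -96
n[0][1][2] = -13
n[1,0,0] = -31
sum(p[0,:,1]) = -63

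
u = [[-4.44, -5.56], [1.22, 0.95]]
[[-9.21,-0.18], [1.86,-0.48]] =u@[[0.61, -1.10], [1.17, 0.91]]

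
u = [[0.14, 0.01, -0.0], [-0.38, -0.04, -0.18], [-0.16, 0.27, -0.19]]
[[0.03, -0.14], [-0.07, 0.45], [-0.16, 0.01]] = u @[[0.24,-0.98], [-0.46,-0.71], [-0.04,-0.26]]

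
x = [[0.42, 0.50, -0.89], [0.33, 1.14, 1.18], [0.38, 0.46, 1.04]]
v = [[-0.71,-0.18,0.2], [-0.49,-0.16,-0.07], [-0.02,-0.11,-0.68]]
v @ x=[[-0.28, -0.47, 0.63], [-0.29, -0.46, 0.17], [-0.3, -0.45, -0.82]]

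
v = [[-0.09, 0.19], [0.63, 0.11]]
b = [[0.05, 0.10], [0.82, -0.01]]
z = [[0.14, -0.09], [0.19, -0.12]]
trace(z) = 0.02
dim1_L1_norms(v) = [0.28, 0.74]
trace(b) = 0.04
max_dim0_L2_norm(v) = 0.64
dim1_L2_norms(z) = [0.17, 0.22]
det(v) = -0.13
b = z + v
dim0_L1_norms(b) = [0.87, 0.11]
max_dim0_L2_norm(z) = 0.24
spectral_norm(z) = 0.28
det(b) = -0.08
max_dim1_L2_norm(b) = 0.82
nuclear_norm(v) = 0.84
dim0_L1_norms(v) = [0.72, 0.3]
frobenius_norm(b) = 0.83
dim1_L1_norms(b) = [0.15, 0.83]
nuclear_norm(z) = 0.28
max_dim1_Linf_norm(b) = 0.82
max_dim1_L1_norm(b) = 0.83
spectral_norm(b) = 0.82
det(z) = 0.00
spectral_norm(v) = 0.64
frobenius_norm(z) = 0.28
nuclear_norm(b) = 0.92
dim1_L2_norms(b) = [0.11, 0.82]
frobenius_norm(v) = 0.67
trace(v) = 0.02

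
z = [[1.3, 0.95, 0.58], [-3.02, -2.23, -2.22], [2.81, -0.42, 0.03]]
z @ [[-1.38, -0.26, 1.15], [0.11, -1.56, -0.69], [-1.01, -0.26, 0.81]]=[[-2.28,  -1.97,  1.31], [6.16,  4.84,  -3.73], [-3.95,  -0.08,  3.55]]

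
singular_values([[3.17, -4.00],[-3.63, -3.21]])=[5.16, 4.79]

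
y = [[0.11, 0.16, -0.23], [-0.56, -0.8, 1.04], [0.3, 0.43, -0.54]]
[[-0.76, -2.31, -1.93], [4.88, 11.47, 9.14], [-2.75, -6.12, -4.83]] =y@ [[-19.55, -9.81, -0.10], [-2.59, -5.40, -5.47], [-7.83, 1.59, 4.53]]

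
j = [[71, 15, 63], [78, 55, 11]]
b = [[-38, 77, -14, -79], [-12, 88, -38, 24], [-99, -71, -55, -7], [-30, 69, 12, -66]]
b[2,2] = -55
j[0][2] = 63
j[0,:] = [71, 15, 63]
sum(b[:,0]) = -179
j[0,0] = 71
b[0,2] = -14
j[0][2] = 63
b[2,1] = -71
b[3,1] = 69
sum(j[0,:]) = 149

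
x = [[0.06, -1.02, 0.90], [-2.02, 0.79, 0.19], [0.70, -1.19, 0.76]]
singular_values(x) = [2.59, 1.54, 0.0]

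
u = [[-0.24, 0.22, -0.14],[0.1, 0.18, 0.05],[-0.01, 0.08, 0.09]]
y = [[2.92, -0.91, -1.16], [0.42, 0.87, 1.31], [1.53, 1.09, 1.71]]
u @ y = [[-0.82, 0.26, 0.33], [0.44, 0.12, 0.21], [0.14, 0.18, 0.27]]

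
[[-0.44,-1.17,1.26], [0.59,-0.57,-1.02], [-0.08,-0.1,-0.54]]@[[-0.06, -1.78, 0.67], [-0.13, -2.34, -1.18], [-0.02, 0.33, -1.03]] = [[0.15, 3.94, -0.21], [0.06, -0.05, 2.12], [0.03, 0.2, 0.62]]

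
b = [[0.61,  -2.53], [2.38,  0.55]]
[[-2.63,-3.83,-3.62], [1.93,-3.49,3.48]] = b@[[0.54, -1.72, 1.07], [1.17, 1.1, 1.69]]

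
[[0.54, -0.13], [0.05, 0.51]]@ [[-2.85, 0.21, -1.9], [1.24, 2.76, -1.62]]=[[-1.7, -0.25, -0.82],[0.49, 1.42, -0.92]]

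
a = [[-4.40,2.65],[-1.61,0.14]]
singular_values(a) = [5.34, 0.68]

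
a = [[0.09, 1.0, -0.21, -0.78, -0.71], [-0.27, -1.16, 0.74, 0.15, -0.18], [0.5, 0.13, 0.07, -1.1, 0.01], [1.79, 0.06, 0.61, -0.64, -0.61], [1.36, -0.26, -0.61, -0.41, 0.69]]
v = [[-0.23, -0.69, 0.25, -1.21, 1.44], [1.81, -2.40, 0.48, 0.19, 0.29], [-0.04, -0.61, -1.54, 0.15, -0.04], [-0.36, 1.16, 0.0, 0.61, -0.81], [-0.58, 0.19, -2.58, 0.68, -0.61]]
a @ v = [[2.49, -3.37, 2.66, -0.91, 1.49], [-2.02, 2.66, -1.30, 0.19, -0.77], [0.51, -1.97, 0.05, -1.23, 1.64], [0.26, -2.61, 1.11, -2.87, 3.46], [-1.01, -0.29, -0.63, -1.57, 1.82]]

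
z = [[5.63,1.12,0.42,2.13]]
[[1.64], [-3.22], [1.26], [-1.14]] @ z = [[9.23, 1.84, 0.69, 3.49], [-18.13, -3.61, -1.35, -6.86], [7.09, 1.41, 0.53, 2.68], [-6.42, -1.28, -0.48, -2.43]]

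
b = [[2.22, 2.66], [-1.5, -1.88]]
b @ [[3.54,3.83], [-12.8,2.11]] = [[-26.19, 14.12], [18.75, -9.71]]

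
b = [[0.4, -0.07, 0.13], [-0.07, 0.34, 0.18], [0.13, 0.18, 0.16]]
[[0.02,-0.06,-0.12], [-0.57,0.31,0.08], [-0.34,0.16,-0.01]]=b @ [[-0.06, -0.12, -0.51], [-1.45, 0.71, -0.18], [-0.43, 0.32, 0.57]]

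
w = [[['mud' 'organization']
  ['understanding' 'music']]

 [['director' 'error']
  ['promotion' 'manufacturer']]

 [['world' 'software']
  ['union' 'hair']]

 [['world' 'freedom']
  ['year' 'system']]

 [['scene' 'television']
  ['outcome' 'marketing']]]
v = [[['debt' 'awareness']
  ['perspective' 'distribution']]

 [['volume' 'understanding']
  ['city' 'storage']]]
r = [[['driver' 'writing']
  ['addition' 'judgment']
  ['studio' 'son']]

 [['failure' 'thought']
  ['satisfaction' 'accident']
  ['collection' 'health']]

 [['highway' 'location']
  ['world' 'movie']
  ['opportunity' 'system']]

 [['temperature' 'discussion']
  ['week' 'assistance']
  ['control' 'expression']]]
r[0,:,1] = ['writing', 'judgment', 'son']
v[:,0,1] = ['awareness', 'understanding']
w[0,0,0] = 'mud'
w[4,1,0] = 'outcome'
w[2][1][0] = 'union'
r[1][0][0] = 'failure'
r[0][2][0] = 'studio'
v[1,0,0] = 'volume'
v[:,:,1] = [['awareness', 'distribution'], ['understanding', 'storage']]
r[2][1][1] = 'movie'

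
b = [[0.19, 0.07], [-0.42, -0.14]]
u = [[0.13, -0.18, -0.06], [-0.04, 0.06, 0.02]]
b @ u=[[0.02, -0.03, -0.01], [-0.05, 0.07, 0.02]]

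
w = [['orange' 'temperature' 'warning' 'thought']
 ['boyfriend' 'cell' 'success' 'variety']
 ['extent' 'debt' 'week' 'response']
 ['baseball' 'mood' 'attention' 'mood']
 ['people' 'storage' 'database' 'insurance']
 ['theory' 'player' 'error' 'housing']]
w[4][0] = 'people'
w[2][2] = 'week'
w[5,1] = 'player'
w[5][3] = 'housing'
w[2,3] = 'response'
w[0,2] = 'warning'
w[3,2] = 'attention'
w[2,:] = ['extent', 'debt', 'week', 'response']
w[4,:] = ['people', 'storage', 'database', 'insurance']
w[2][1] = 'debt'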